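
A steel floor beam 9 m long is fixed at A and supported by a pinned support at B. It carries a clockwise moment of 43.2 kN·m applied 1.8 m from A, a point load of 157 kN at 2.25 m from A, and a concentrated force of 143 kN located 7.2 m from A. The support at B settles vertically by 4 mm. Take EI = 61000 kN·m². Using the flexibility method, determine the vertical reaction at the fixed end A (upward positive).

Take the reaction at B as the redundant and release it; the primary structure is a cantilever fixed at A.
Downward deflection at the released point B due to the loads:
  clockwise couple 43.2 at a = 1.8: M₀a(2L − a)/(2EI) = 629.9/EI
  point load 157 at a = 2.25: Pa²(3L − a)/(6EI) = 3279/EI
  point load 143 at a = 7.2: Pa²(3L − a)/(6EI) = 24463/EI
  δ_0 = 28372/EI
Flexibility coefficient — unit upward force at B: δ_{BB} = L³/(3EI) = 243/EI.
With EI = 61000 kN·m²: δ_0 = 0.46511 m and δ_{BB} = 0.003984 m/kN.
Compatibility — the beam at B must follow the support down by 0.004 m: δ_0 − R_B·δ_{BB} = 0.004, so R_B = (0.46511 − 0.004)/0.003984 = 115.8 kN.
Vertical equilibrium: R_A = ΣP − R_B = 300 − 115.8 = 184.2 kN.

R_A = 184.2 kN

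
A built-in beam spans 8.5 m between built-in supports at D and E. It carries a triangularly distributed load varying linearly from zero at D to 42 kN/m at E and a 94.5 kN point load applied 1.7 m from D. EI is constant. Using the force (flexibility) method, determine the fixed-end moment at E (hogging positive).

M_E = 177.4 kN·m

Release both end moments; the primary structure is a simply-supported span DE with redundants M_D and M_E.
Simple-span end rotations at D and E under the given loads:
  at D: triangular load, peak 42: 7w₀L³/(360EI) = 501.5/EI
  at E: triangular load, peak 42: w₀L³/(45EI) = 573.2/EI
  at D: point load 94.5 at a = 1.7: Pab(L + b)/(6LEI) = 327.7/EI
  at E: point load 94.5 at a = 1.7: Pab(L + a)/(6LEI) = 218.5/EI
  θ_D0 = 829.3/EI,  θ_E0 = 791.7/EI
Flexibility coefficients: a unit moment at one end gives L/(3EI) there and L/(6EI) at the far end, so f₁₁ = f₂₂ = 2.833/EI and f₁₂ = f₂₁ = 1.417/EI.
Compatibility — zero rotation at each built-in end:
  2.833 M_D + 1.417 M_E = 829.3
  1.417 M_D + 2.833 M_E = 791.7
Solving the pair gives M_D = 204 kN·m and M_E = 177.4 kN·m (hogging).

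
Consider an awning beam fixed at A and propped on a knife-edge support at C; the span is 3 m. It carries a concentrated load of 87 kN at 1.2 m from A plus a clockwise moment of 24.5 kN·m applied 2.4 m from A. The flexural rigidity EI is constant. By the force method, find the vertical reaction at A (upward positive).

Choose R_C as the redundant. The primary structure is the cantilever fixed at A.
Primary-structure tip deflection at C by superposition:
  point load 87 at a = 1.2: Pa²(3L − a)/(6EI) = 162.9/EI
  clockwise couple 24.5 at a = 2.4: M₀a(2L − a)/(2EI) = 105.8/EI
  δ_0 = 268.7/EI
Tip deflection under a unit load at C: L³/(3EI) = 9/EI.
Compatibility at C: δ_0 − R_C·δ_{CC} = 0, so R_C = 268.7/9 = 29.86 kN.
Vertical equilibrium: R_A = ΣP − R_C = 87 − 29.86 = 57.14 kN.

R_A = 57.14 kN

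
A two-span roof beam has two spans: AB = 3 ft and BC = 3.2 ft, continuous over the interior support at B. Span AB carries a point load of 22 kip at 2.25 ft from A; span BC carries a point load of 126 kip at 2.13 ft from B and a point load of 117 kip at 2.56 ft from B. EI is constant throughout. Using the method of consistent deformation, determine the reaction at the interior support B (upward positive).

Insert a hinge at B; M_B is the redundant, and each span becomes simply supported.
Rotations at B on the released spans (each span's end-slope, ×1/EI):
  span AB: point load 22 at a = 2.25: Pab(L + a)/(6LEI) = 10.83/EI
  span BC: point load 126 at a = 2.13: Pab(L + b)/(6LEI) = 63.86/EI
  span BC: point load 117 at a = 2.56: Pab(L + b)/(6LEI) = 38.34/EI
  relative rotation θ_0 = (10.83 + 102.2)/EI = 113/EI
A unit hogging moment at B produces rotation L₁/(3EI) + L₂/(3EI) = 2.067/EI.
Slope continuity at B: θ_0 = M_B·2.067/EI, so M_B = 113/2.067 = 54.69 kip·ft (hogging).
Span AB, ΣM about A with M_B applied at B: R_B^{AB}·3 = 49.5 + 54.69, so R_B^{AB} = 34.73 kip and R_A = 22 − 34.73 = -12.73 kip.
Span BC, ΣM about C: R_B^{BC}·3.2 = 209.7 + 54.69, so R_B^{BC} = 82.62 kip and R_C = 243 − 82.62 = 160.4 kip.
R_B = 34.73 + 82.62 = 117.4 kip.

R_B = 117.4 kip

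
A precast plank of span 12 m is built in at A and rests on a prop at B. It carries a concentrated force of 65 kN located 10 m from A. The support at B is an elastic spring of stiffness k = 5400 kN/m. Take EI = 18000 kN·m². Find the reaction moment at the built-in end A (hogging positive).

M_A = 66.57 kN·m

Choose R_B as the redundant. The primary structure is the cantilever fixed at A.
Deflection at B on the released cantilever, summing each load's contribution:
  point load 65 at a = 10: Pa²(3L − a)/(6EI) = 28167/EI
Tip deflection under a unit load at B: L³/(3EI) = 576/EI.
With EI = 18000 kN·m²: δ_0 = 1.5648 m and δ_{BB} = 0.032 m/kN.
Compatibility — the spring shortens by R_B/k under the reaction it provides: δ_0 − R_B·δ_{BB} = R_B/k. With 1/k = 0.000185 m/kN, R_B = δ_0 / (δ_{BB} + 1/k) = 1.5648 / (0.032 + 0.000185) = 48.62 kN.
Moment equilibrium about A: M_A = Σ(load moments about A) − R_B·L = 650 − 48.62×12 = 66.57 kN·m.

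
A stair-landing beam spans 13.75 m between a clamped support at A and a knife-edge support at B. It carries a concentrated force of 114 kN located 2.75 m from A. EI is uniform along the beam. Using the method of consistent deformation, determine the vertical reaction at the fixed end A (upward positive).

Release the roller at B. Primary structure: cantilever fixed at A.
Deflection at B on the released cantilever, summing each load's contribution:
  point load 114 at a = 2.75: Pa²(3L − a)/(6EI) = 5532/EI
Flexibility coefficient — unit upward force at B: δ_{BB} = L³/(3EI) = 866.5/EI.
Compatibility at B: δ_0 − R_B·δ_{BB} = 0, so R_B = 5532/866.5 = 6.384 kN.
Vertical equilibrium: R_A = ΣP − R_B = 114 − 6.384 = 107.6 kN.

R_A = 107.6 kN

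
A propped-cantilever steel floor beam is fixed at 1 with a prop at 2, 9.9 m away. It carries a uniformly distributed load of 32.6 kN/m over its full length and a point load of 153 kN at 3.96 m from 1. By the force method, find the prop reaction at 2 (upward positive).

R_2 = 152.9 kN

Choose R_2 as the redundant. The primary structure is the cantilever fixed at 1.
Free-end deflection of the primary structure under the applied loading (downward +):
  UDL 32.6: wL⁴/(8EI) = 39144/EI
  point load 153 at a = 3.96: Pa²(3L − a)/(6EI) = 10293/EI
  δ_0 = 49437/EI
Tip deflection under a unit load at 2: L³/(3EI) = 323.4/EI.
The prop prevents deflection at 2: R_2 = δ_0/δ_{22} = 49437/323.4 = 152.9 kN.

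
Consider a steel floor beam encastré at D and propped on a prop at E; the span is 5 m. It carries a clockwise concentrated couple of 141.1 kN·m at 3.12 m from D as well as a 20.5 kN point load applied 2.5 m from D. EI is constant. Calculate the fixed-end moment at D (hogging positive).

M_D = -21.41 kN·m

Choose R_E as the redundant. The primary structure is the cantilever fixed at D.
Deflection at E on the released cantilever, summing each load's contribution:
  clockwise couple 141.1 at a = 3.12: M₀a(2L − a)/(2EI) = 1514/EI
  point load 20.5 at a = 2.5: Pa²(3L − a)/(6EI) = 266.9/EI
  δ_0 = 1781/EI
Flexibility coefficient — unit upward force at E: δ_{EE} = L³/(3EI) = 41.67/EI.
Compatibility at E: δ_0 − R_E·δ_{EE} = 0, so R_E = 1781/41.67 = 42.75 kN.
Moment equilibrium about D: M_D = Σ(load moments about D) − R_E·L = 192.3 − 42.75×5 = -21.41 kN·m.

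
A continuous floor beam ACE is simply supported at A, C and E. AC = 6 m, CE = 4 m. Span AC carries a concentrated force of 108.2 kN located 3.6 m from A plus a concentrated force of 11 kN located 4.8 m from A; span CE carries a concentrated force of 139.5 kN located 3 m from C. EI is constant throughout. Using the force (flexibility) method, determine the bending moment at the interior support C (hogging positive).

M_C = 106.6 kN·m

Insert a hinge at C; M_C is the redundant, and each span becomes simply supported.
End slopes at the hinge C, treating each span as simply supported:
  span AC: point load 108.2 at a = 3.6: Pab(L + a)/(6LEI) = 249.3/EI
  span AC: point load 11 at a = 4.8: Pab(L + a)/(6LEI) = 19.01/EI
  span CE: point load 139.5 at a = 3: Pab(L + b)/(6LEI) = 87.19/EI
  relative rotation θ_0 = (268.3 + 87.19)/EI = 355.5/EI
A unit hogging moment at C produces rotation L₁/(3EI) + L₂/(3EI) = 3.333/EI.
Slope continuity at C: θ_0 = M_C·3.333/EI, so M_C = 355.5/3.333 = 106.6 kN·m (hogging).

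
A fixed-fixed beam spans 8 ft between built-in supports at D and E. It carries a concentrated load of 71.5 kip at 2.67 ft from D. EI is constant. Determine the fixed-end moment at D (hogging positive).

Release both end moments; the primary structure is a simply-supported span DE with redundants M_D and M_E.
Simple-span end rotations at D and E under the given loads:
  at D: point load 71.5 at a = 2.67: Pab(L + b)/(6LEI) = 282.6/EI
  at E: point load 71.5 at a = 2.67: Pab(L + a)/(6LEI) = 226.2/EI
  θ_D0 = 282.6/EI,  θ_E0 = 226.2/EI
Flexibility coefficients: a unit moment at one end gives L/(3EI) there and L/(6EI) at the far end, so f₁₁ = f₂₂ = 2.667/EI and f₁₂ = f₂₁ = 1.333/EI.
Compatibility — zero rotation at each built-in end:
  2.667 M_D + 1.333 M_E = 282.6
  1.333 M_D + 2.667 M_E = 226.2
Solving the pair gives M_D = 84.74 kip·ft and M_E = 42.45 kip·ft (hogging).

M_D = 84.74 kip·ft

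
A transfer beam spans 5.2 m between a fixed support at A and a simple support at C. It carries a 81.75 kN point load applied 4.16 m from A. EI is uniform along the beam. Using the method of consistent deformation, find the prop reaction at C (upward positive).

Release the roller at C. Primary structure: cantilever fixed at A.
Free-end deflection of the primary structure under the applied loading (downward +):
  point load 81.75 at a = 4.16: Pa²(3L − a)/(6EI) = 2697/EI
Flexibility coefficient — unit upward force at C: δ_{CC} = L³/(3EI) = 46.87/EI.
Compatibility at C: δ_0 − R_C·δ_{CC} = 0, so R_C = 2697/46.87 = 57.55 kN.

R_C = 57.55 kN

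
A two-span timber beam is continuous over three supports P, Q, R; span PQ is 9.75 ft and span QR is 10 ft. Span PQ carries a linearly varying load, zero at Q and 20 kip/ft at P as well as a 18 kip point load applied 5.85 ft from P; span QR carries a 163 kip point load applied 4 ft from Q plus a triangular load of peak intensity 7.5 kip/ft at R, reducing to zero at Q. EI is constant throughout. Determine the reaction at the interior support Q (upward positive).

Insert a hinge at Q; M_Q is the redundant, and each span becomes simply supported.
Rotations at Q on the released spans (each span's end-slope, ×1/EI):
  span PQ: triangular load, peak 20: 7w₀L³/(360EI) = 360.4/EI
  span PQ: point load 18 at a = 5.85: Pab(L + a)/(6LEI) = 109.5/EI
  span QR: point load 163 at a = 4: Pab(L + b)/(6LEI) = 1043/EI
  span QR: triangular load, peak 7.5: 7w₀L³/(360EI) = 145.8/EI
  relative rotation θ_0 = (470 + 1189)/EI = 1659/EI
A unit hogging moment at Q produces rotation L₁/(3EI) + L₂/(3EI) = 6.583/EI.
Slope continuity at Q: θ_0 = M_Q·6.583/EI, so M_Q = 1659/6.583 = 252 kip·ft (hogging).
Span PQ, ΣM about P with M_Q applied at Q: R_Q^{PQ}·9.75 = 422.2 + 252, so R_Q^{PQ} = 69.15 kip and R_P = 115.5 − 69.15 = 46.35 kip.
Span QR, ΣM about R: R_Q^{QR}·10 = 1103 + 252, so R_Q^{QR} = 135.5 kip and R_R = 200.5 − 135.5 = 65 kip.
R_Q = 69.15 + 135.5 = 204.6 kip.

R_Q = 204.6 kip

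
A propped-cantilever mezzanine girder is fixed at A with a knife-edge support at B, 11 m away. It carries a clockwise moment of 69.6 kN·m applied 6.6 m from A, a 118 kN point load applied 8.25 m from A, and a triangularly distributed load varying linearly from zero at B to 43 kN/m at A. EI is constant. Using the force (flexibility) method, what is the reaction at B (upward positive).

R_B = 129.9 kN

Take the reaction at B as the redundant and release it; the primary structure is a cantilever fixed at A.
Deflection at B on the released cantilever, summing each load's contribution:
  clockwise couple 69.6 at a = 6.6: M₀a(2L − a)/(2EI) = 3537/EI
  point load 118 at a = 8.25: Pa²(3L − a)/(6EI) = 33129/EI
  triangular load, peak 43 at the fixed end: w₀L⁴/(30EI) = 20985/EI
  δ_0 = 57652/EI
Flexibility coefficient — unit upward force at B: δ_{BB} = L³/(3EI) = 443.7/EI.
Compatibility at B: δ_0 − R_B·δ_{BB} = 0, so R_B = 57652/443.7 = 129.9 kN.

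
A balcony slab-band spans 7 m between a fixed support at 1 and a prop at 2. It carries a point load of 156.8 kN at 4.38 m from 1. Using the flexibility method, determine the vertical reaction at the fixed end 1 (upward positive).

Release the roller at 2. Primary structure: cantilever fixed at 1.
Free-end deflection of the primary structure under the applied loading (downward +):
  point load 156.8 at a = 4.38: Pa²(3L − a)/(6EI) = 8332/EI
Tip deflection under a unit load at 2: L³/(3EI) = 114.3/EI.
The prop prevents deflection at 2: R_2 = δ_0/δ_{22} = 8332/114.3 = 72.88 kN.
Vertical equilibrium: R_1 = ΣP − R_2 = 156.8 − 72.88 = 83.92 kN.

R_1 = 83.92 kN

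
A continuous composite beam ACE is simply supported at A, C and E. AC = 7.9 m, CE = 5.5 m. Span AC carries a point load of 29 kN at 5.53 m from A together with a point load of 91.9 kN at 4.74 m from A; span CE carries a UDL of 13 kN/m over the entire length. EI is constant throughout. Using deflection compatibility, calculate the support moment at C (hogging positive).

M_C = 126.5 kN·m

Insert a hinge at C; M_C is the redundant, and each span becomes simply supported.
Rotations at C on the released spans (each span's end-slope, ×1/EI):
  span AC: point load 29 at a = 5.53: Pab(L + a)/(6LEI) = 107.7/EI
  span AC: point load 91.9 at a = 4.74: Pab(L + a)/(6LEI) = 367.1/EI
  span CE: UDL 13: wL³/(24EI) = 90.12/EI
  relative rotation θ_0 = (474.8 + 90.12)/EI = 564.9/EI
A unit hogging moment at C produces rotation L₁/(3EI) + L₂/(3EI) = 4.467/EI.
Slope continuity at C: θ_0 = M_C·4.467/EI, so M_C = 564.9/4.467 = 126.5 kN·m (hogging).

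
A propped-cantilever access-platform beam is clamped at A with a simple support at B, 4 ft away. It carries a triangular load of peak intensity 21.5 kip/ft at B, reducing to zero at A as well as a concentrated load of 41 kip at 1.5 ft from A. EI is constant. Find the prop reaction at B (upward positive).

R_B = 31.22 kip

Remove the prop at B; the released (primary) structure is a cantilever built in at A.
Primary-structure tip deflection at B by superposition:
  triangular load, peak 21.5 at the free end: 11w₀L⁴/(120EI) = 504.5/EI
  point load 41 at a = 1.5: Pa²(3L − a)/(6EI) = 161.4/EI
  δ_0 = 666/EI
Flexibility coefficient — unit upward force at B: δ_{BB} = L³/(3EI) = 21.33/EI.
The prop prevents deflection at B: R_B = δ_0/δ_{BB} = 666/21.33 = 31.22 kip.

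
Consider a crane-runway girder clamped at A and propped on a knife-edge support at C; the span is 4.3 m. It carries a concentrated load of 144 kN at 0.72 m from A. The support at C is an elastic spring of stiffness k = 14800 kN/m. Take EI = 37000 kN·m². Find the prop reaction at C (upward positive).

R_C = 5.225 kN

Take the reaction at C as the redundant and release it; the primary structure is a cantilever fixed at A.
Free-end deflection of the primary structure under the applied loading (downward +):
  point load 144 at a = 0.72: Pa²(3L − a)/(6EI) = 151.5/EI
Flexibility coefficient — unit upward force at C: δ_{CC} = L³/(3EI) = 26.5/EI.
With EI = 37000 kN·m²: δ_0 = 0.004096 m and δ_{CC} = 0.000716 m/kN.
Compatibility — the spring shortens by R_C/k under the reaction it provides: δ_0 − R_C·δ_{CC} = R_C/k. With 1/k = 0.000068 m/kN, R_C = δ_0 / (δ_{CC} + 1/k) = 0.004096 / (0.000716 + 0.000068) = 5.225 kN.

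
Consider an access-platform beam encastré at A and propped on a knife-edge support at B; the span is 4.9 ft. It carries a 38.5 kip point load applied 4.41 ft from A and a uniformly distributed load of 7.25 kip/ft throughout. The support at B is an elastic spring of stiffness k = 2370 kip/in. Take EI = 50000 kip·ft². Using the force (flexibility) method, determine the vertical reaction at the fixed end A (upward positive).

R_A = 29.94 kip

Take the reaction at B as the redundant and release it; the primary structure is a cantilever fixed at A.
Free-end deflection of the primary structure under the applied loading (downward +):
  point load 38.5 at a = 4.41: Pa²(3L − a)/(6EI) = 1284/EI
  UDL 7.25: wL⁴/(8EI) = 522.4/EI
  δ_0 = 1807/EI
Flexibility coefficient — unit upward force at B: δ_{BB} = L³/(3EI) = 39.22/EI.
With EI = 50000 kip·ft²: δ_0 = 0.036131 ft and δ_{BB} = 0.000784 ft/kip.
Compatibility — the spring shortens by R_B/k under the reaction it provides: δ_0 − R_B·δ_{BB} = R_B/k. With 1/k = 1/(2370×12) ft/kip = 0.000035 ft/kip, R_B = δ_0 / (δ_{BB} + 1/k) = 0.036131 / (0.000784 + 0.000035) = 44.09 kip.
Vertical equilibrium: R_A = ΣP − R_B = 74.03 − 44.09 = 29.94 kip.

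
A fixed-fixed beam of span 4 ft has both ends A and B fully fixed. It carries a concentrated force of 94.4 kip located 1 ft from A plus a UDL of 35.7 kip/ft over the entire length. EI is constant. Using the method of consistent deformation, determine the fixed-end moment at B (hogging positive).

Release both end moments; the primary structure is a simply-supported span AB with redundants M_A and M_B.
Simple-span end rotations at A and B under the given loads:
  at A: point load 94.4 at a = 1: Pab(L + b)/(6LEI) = 82.6/EI
  at B: point load 94.4 at a = 1: Pab(L + a)/(6LEI) = 59/EI
  at A: UDL 35.7: wL³/(24EI) = 95.2/EI
  at B: UDL 35.7: wL³/(24EI) = 95.2/EI
  θ_A0 = 177.8/EI,  θ_B0 = 154.2/EI
Flexibility coefficients: a unit moment at one end gives L/(3EI) there and L/(6EI) at the far end, so f₁₁ = f₂₂ = 1.333/EI and f₁₂ = f₂₁ = 0.6667/EI.
Compatibility — zero rotation at each built-in end:
  1.333 M_A + 0.6667 M_B = 177.8
  0.6667 M_A + 1.333 M_B = 154.2
Solving the pair gives M_A = 100.7 kip·ft and M_B = 65.3 kip·ft (hogging).

M_B = 65.3 kip·ft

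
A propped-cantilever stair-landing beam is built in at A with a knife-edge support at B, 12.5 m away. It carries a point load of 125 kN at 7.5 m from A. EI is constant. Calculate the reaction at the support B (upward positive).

Release the roller at B. Primary structure: cantilever fixed at A.
Free-end deflection of the primary structure under the applied loading (downward +):
  point load 125 at a = 7.5: Pa²(3L − a)/(6EI) = 35156/EI
Tip deflection under a unit load at B: L³/(3EI) = 651/EI.
The prop prevents deflection at B: R_B = δ_0/δ_{BB} = 35156/651 = 54 kN.

R_B = 54 kN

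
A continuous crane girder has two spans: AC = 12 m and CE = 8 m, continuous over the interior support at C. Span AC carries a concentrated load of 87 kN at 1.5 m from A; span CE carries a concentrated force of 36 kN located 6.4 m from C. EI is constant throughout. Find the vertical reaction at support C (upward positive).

Release continuity at C by inserting a hinge; the redundant is the internal moment M_C. The primary structure is two simply-supported spans AC and CE.
Rotations at C on the released spans (each span's end-slope, ×1/EI):
  span AC: point load 87 at a = 1.5: Pab(L + a)/(6LEI) = 256.9/EI
  span CE: point load 36 at a = 6.4: Pab(L + b)/(6LEI) = 73.73/EI
  relative rotation θ_0 = (256.9 + 73.73)/EI = 330.6/EI
A unit hogging moment at C produces rotation L₁/(3EI) + L₂/(3EI) = 6.667/EI.
Slope continuity at C: θ_0 = M_C·6.667/EI, so M_C = 330.6/6.667 = 49.6 kN·m (hogging).
Span AC, ΣM about A with M_C applied at C: R_C^{AC}·12 = 130.5 + 49.6, so R_C^{AC} = 15.01 kN and R_A = 87 − 15.01 = 71.99 kN.
Span CE, ΣM about E: R_C^{CE}·8 = 57.6 + 49.6, so R_C^{CE} = 13.4 kN and R_E = 36 − 13.4 = 22.6 kN.
R_C = 15.01 + 13.4 = 28.41 kN.

R_C = 28.41 kN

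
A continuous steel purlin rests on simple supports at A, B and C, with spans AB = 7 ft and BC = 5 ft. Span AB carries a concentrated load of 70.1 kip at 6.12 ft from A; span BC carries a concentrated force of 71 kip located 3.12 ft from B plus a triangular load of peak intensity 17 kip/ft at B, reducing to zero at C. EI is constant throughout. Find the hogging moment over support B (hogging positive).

M_B = 65.17 kip·ft

Release continuity at B by inserting a hinge; the redundant is the internal moment M_B. The primary structure is two simply-supported spans AB and BC.
Discontinuity in slope at B on the released structure — sum the simple-span end rotations:
  span AB: point load 70.1 at a = 6.12: Pab(L + a)/(6LEI) = 117.9/EI
  span BC: point load 71 at a = 3.12: Pab(L + b)/(6LEI) = 95.51/EI
  span BC: triangular load, peak 17: w₀L³/(45EI) = 47.22/EI
  relative rotation θ_0 = (117.9 + 142.7)/EI = 260.7/EI
A unit hogging moment at B produces rotation L₁/(3EI) + L₂/(3EI) = 4/EI.
Compatibility: M_B·(L₁+L₂)/(3EI) = θ_0, giving M_B = 65.17 kip·ft (hogging).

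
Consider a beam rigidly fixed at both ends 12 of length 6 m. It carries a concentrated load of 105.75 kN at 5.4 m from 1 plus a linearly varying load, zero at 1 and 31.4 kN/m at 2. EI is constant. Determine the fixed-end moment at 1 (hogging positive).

M_1 = 43.39 kN·m

Release both end moments; the primary structure is a simply-supported span 12 with redundants M_1 and M_2.
Simple-span end rotations at 1 and 2 under the given loads:
  at 1: point load 105.75 at a = 5.4: Pab(L + b)/(6LEI) = 62.82/EI
  at 2: point load 105.75 at a = 5.4: Pab(L + a)/(6LEI) = 108.5/EI
  at 1: triangular load, peak 31.4: 7w₀L³/(360EI) = 131.9/EI
  at 2: triangular load, peak 31.4: w₀L³/(45EI) = 150.7/EI
  θ_10 = 194.7/EI,  θ_20 = 259.2/EI
Flexibility coefficients: a unit moment at one end gives L/(3EI) there and L/(6EI) at the far end, so f₁₁ = f₂₂ = 2/EI and f₁₂ = f₂₁ = 1/EI.
Compatibility — zero rotation at each built-in end:
  2 M_1 + 1 M_2 = 194.7
  1 M_1 + 2 M_2 = 259.2
Solving the pair gives M_1 = 43.39 kN·m and M_2 = 107.9 kN·m (hogging).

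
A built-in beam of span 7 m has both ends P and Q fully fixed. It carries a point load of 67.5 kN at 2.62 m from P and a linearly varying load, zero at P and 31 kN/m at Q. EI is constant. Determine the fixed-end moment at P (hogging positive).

Release both end moments; the primary structure is a simply-supported span PQ with redundants M_P and M_Q.
End rotations of the released simple span under the applied load (×1/EI):
  at P: point load 67.5 at a = 2.62: Pab(L + b)/(6LEI) = 209.9/EI
  at Q: point load 67.5 at a = 2.62: Pab(L + a)/(6LEI) = 177.4/EI
  at P: triangular load, peak 31: 7w₀L³/(360EI) = 206.8/EI
  at Q: triangular load, peak 31: w₀L³/(45EI) = 236.3/EI
  θ_P0 = 416.6/EI,  θ_Q0 = 413.7/EI
Flexibility coefficients: a unit moment at one end gives L/(3EI) there and L/(6EI) at the far end, so f₁₁ = f₂₂ = 2.333/EI and f₁₂ = f₂₁ = 1.167/EI.
Compatibility — zero rotation at each built-in end:
  2.333 M_P + 1.167 M_Q = 416.6
  1.167 M_P + 2.333 M_Q = 413.7
Solving the pair gives M_P = 119.9 kN·m and M_Q = 117.4 kN·m (hogging).

M_P = 119.9 kN·m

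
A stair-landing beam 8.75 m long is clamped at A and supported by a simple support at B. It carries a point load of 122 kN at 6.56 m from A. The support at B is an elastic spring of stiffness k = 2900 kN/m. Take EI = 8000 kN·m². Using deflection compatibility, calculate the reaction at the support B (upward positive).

Release the roller at B. Primary structure: cantilever fixed at A.
Downward deflection at the released point B due to the loads:
  point load 122 at a = 6.56: Pa²(3L − a)/(6EI) = 17229/EI
Flexibility coefficient — unit upward force at B: δ_{BB} = L³/(3EI) = 223.3/EI.
With EI = 8000 kN·m²: δ_0 = 2.1536 m and δ_{BB} = 0.027913 m/kN.
Compatibility — the spring shortens by R_B/k under the reaction it provides: δ_0 − R_B·δ_{BB} = R_B/k. With 1/k = 0.000345 m/kN, R_B = δ_0 / (δ_{BB} + 1/k) = 2.1536 / (0.027913 + 0.000345) = 76.21 kN.

R_B = 76.21 kN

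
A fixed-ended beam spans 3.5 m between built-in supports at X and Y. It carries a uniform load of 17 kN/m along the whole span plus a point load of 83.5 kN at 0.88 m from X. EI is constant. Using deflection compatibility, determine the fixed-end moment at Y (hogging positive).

M_Y = 31.18 kN·m

Take the two fixed-end moments M_X, M_Y as redundants; the released structure is the simple span XY.
Simple-span end rotations at X and Y under the given loads:
  at X: UDL 17: wL³/(24EI) = 30.37/EI
  at Y: UDL 17: wL³/(24EI) = 30.37/EI
  at X: point load 83.5 at a = 0.88: Pab(L + b)/(6LEI) = 56.11/EI
  at Y: point load 83.5 at a = 0.88: Pab(L + a)/(6LEI) = 40.15/EI
  θ_X0 = 86.47/EI,  θ_Y0 = 70.52/EI
Flexibility coefficients: a unit moment at one end gives L/(3EI) there and L/(6EI) at the far end, so f₁₁ = f₂₂ = 1.167/EI and f₁₂ = f₂₁ = 0.5833/EI.
Compatibility — zero rotation at each built-in end:
  1.167 M_X + 0.5833 M_Y = 86.47
  0.5833 M_X + 1.167 M_Y = 70.52
Solving the pair gives M_X = 58.53 kN·m and M_Y = 31.18 kN·m (hogging).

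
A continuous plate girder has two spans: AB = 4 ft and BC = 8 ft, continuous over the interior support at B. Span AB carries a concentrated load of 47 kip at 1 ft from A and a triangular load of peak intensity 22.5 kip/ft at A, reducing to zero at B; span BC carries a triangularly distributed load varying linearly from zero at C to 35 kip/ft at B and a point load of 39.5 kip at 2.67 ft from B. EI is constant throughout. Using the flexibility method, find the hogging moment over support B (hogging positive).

Release continuity at B by inserting a hinge; the redundant is the internal moment M_B. The primary structure is two simply-supported spans AB and BC.
Rotations at B on the released spans (each span's end-slope, ×1/EI):
  span AB: point load 47 at a = 1: Pab(L + a)/(6LEI) = 29.38/EI
  span AB: triangular load, peak 22.5: 7w₀L³/(360EI) = 28/EI
  span BC: triangular load, peak 35: w₀L³/(45EI) = 398.2/EI
  span BC: point load 39.5 at a = 2.67: Pab(L + b)/(6LEI) = 156.1/EI
  relative rotation θ_0 = (57.38 + 554.3)/EI = 611.7/EI
A unit hogging moment at B produces rotation L₁/(3EI) + L₂/(3EI) = 4/EI.
Slope continuity at B: θ_0 = M_B·4/EI, so M_B = 611.7/4 = 152.9 kip·ft (hogging).

M_B = 152.9 kip·ft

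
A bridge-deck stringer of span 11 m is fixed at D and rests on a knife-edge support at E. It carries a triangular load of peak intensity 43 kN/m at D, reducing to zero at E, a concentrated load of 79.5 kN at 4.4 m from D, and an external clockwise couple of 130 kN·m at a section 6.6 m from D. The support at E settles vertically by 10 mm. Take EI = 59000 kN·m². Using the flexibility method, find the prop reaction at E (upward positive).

Release the roller at E. Primary structure: cantilever fixed at D.
Downward deflection at the released point E due to the loads:
  triangular load, peak 43 at the fixed end: w₀L⁴/(30EI) = 20985/EI
  point load 79.5 at a = 4.4: Pa²(3L − a)/(6EI) = 7336/EI
  clockwise couple 130 at a = 6.6: M₀a(2L − a)/(2EI) = 6607/EI
  δ_0 = 34929/EI
Tip deflection under a unit load at E: L³/(3EI) = 443.7/EI.
With EI = 59000 kN·m²: δ_0 = 0.59201 m and δ_{EE} = 0.00752 m/kN.
Compatibility — the beam at E must follow the support down by 0.01 m: δ_0 − R_E·δ_{EE} = 0.01, so R_E = (0.59201 − 0.01)/0.00752 = 77.4 kN.

R_E = 77.4 kN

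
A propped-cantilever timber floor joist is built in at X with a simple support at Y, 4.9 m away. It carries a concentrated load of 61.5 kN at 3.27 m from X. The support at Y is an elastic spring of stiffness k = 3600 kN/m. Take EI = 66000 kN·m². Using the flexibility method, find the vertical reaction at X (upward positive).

R_X = 39.73 kN

Take the reaction at Y as the redundant and release it; the primary structure is a cantilever fixed at X.
Deflection at Y on the released cantilever, summing each load's contribution:
  point load 61.5 at a = 3.27: Pa²(3L − a)/(6EI) = 1253/EI
Tip deflection under a unit load at Y: L³/(3EI) = 39.22/EI.
With EI = 66000 kN·m²: δ_0 = 0.018981 m and δ_{YY} = 0.000594 m/kN.
Compatibility — the spring shortens by R_Y/k under the reaction it provides: δ_0 − R_Y·δ_{YY} = R_Y/k. With 1/k = 0.000278 m/kN, R_Y = δ_0 / (δ_{YY} + 1/k) = 0.018981 / (0.000594 + 0.000278) = 21.77 kN.
Vertical equilibrium: R_X = ΣP − R_Y = 61.5 − 21.77 = 39.73 kN.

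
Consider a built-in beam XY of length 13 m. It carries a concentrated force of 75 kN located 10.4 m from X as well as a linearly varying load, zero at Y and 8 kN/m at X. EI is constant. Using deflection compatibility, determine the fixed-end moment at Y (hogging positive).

Release both end moments; the primary structure is a simply-supported span XY with redundants M_X and M_Y.
End rotations of the released simple span under the applied load (×1/EI):
  at X: point load 75 at a = 10.4: Pab(L + b)/(6LEI) = 405.6/EI
  at Y: point load 75 at a = 10.4: Pab(L + a)/(6LEI) = 608.4/EI
  at X: triangular load, peak 8: w₀L³/(45EI) = 390.6/EI
  at Y: triangular load, peak 8: 7w₀L³/(360EI) = 341.8/EI
  θ_X0 = 796.2/EI,  θ_Y0 = 950.2/EI
Flexibility coefficients: a unit moment at one end gives L/(3EI) there and L/(6EI) at the far end, so f₁₁ = f₂₂ = 4.333/EI and f₁₂ = f₂₁ = 2.167/EI.
Compatibility — zero rotation at each built-in end:
  4.333 M_X + 2.167 M_Y = 796.2
  2.167 M_X + 4.333 M_Y = 950.2
Solving the pair gives M_X = 98.8 kN·m and M_Y = 169.9 kN·m (hogging).

M_Y = 169.9 kN·m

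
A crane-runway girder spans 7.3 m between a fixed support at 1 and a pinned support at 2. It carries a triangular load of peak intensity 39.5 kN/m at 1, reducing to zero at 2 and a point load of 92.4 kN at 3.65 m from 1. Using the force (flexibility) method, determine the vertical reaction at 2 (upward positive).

R_2 = 57.71 kN

Choose R_2 as the redundant. The primary structure is the cantilever fixed at 1.
Primary-structure tip deflection at 2 by superposition:
  triangular load, peak 39.5 at the fixed end: w₀L⁴/(30EI) = 3739/EI
  point load 92.4 at a = 3.65: Pa²(3L − a)/(6EI) = 3744/EI
  δ_0 = 7483/EI
Flexibility coefficient — unit upward force at 2: δ_{22} = L³/(3EI) = 129.7/EI.
Compatibility at 2: δ_0 − R_2·δ_{22} = 0, so R_2 = 7483/129.7 = 57.71 kN.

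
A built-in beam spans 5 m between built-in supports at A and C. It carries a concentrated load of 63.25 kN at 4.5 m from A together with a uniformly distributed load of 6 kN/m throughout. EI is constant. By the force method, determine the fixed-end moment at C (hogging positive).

Release both end moments; the primary structure is a simply-supported span AC with redundants M_A and M_C.
On the primary (simply-supported) span, the end slopes from the loading are:
  at A: point load 63.25 at a = 4.5: Pab(L + b)/(6LEI) = 26.09/EI
  at C: point load 63.25 at a = 4.5: Pab(L + a)/(6LEI) = 45.07/EI
  at A: UDL 6: wL³/(24EI) = 31.25/EI
  at C: UDL 6: wL³/(24EI) = 31.25/EI
  θ_A0 = 57.34/EI,  θ_C0 = 76.32/EI
Flexibility coefficients: a unit moment at one end gives L/(3EI) there and L/(6EI) at the far end, so f₁₁ = f₂₂ = 1.667/EI and f₁₂ = f₂₁ = 0.8333/EI.
Compatibility — zero rotation at each built-in end:
  1.667 M_A + 0.8333 M_C = 57.34
  0.8333 M_A + 1.667 M_C = 76.32
Solving the pair gives M_A = 15.35 kN·m and M_C = 38.12 kN·m (hogging).

M_C = 38.12 kN·m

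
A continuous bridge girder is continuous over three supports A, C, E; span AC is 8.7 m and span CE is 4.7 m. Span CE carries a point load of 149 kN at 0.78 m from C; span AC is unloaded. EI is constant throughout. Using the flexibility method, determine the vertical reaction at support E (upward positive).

Insert a hinge at C; M_C is the redundant, and each span becomes simply supported.
Discontinuity in slope at C on the released structure — sum the simple-span end rotations:
  span CE: point load 149 at a = 0.78: Pab(L + b)/(6LEI) = 139.3/EI
  relative rotation θ_0 = (0 + 139.3)/EI = 139.3/EI
A unit hogging moment at C produces rotation L₁/(3EI) + L₂/(3EI) = 4.467/EI.
Compatibility: M_C·(L₁+L₂)/(3EI) = θ_0, giving M_C = 31.18 kN·m (hogging).
Span CE, ΣM about E: R_C^{CE}·4.7 = 584.1 + 31.18, so R_C^{CE} = 130.9 kN and R_E = 149 − 130.9 = 18.09 kN.

R_E = 18.09 kN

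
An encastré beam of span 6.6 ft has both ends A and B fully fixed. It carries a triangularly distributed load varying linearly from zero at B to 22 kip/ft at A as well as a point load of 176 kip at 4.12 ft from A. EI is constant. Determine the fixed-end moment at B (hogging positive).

Release both end moments; the primary structure is a simply-supported span AB with redundants M_A and M_B.
End rotations of the released simple span under the applied load (×1/EI):
  at A: triangular load, peak 22: w₀L³/(45EI) = 140.6/EI
  at B: triangular load, peak 22: 7w₀L³/(360EI) = 123/EI
  at A: point load 176 at a = 4.12: Pab(L + b)/(6LEI) = 412.3/EI
  at B: point load 176 at a = 4.12: Pab(L + a)/(6LEI) = 486.8/EI
  θ_A0 = 552.9/EI,  θ_B0 = 609.8/EI
Flexibility coefficients: a unit moment at one end gives L/(3EI) there and L/(6EI) at the far end, so f₁₁ = f₂₂ = 2.2/EI and f₁₂ = f₂₁ = 1.1/EI.
Compatibility — zero rotation at each built-in end:
  2.2 M_A + 1.1 M_B = 552.9
  1.1 M_A + 2.2 M_B = 609.8
Solving the pair gives M_A = 150.3 kip·ft and M_B = 202 kip·ft (hogging).

M_B = 202 kip·ft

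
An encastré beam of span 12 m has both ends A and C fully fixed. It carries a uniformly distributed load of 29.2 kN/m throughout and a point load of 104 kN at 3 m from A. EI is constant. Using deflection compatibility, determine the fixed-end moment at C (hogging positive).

Release both end moments; the primary structure is a simply-supported span AC with redundants M_A and M_C.
On the primary (simply-supported) span, the end slopes from the loading are:
  at A: UDL 29.2: wL³/(24EI) = 2102/EI
  at C: UDL 29.2: wL³/(24EI) = 2102/EI
  at A: point load 104 at a = 3: Pab(L + b)/(6LEI) = 819/EI
  at C: point load 104 at a = 3: Pab(L + a)/(6LEI) = 585/EI
  θ_A0 = 2921/EI,  θ_C0 = 2687/EI
Flexibility coefficients: a unit moment at one end gives L/(3EI) there and L/(6EI) at the far end, so f₁₁ = f₂₂ = 4/EI and f₁₂ = f₂₁ = 2/EI.
Compatibility — zero rotation at each built-in end:
  4 M_A + 2 M_C = 2921
  2 M_A + 4 M_C = 2687
Solving the pair gives M_A = 525.9 kN·m and M_C = 408.9 kN·m (hogging).

M_C = 408.9 kN·m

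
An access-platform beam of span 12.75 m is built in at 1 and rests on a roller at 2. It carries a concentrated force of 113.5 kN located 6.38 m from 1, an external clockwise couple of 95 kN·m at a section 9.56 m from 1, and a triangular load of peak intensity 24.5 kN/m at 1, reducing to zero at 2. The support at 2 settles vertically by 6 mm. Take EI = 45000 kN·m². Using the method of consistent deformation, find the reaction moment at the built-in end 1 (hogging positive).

Take the reaction at 2 as the redundant and release it; the primary structure is a cantilever fixed at 1.
Primary-structure tip deflection at 2 by superposition:
  point load 113.5 at a = 6.38: Pa²(3L − a)/(6EI) = 24540/EI
  clockwise couple 95 at a = 9.56: M₀a(2L − a)/(2EI) = 7238/EI
  triangular load, peak 24.5 at the fixed end: w₀L⁴/(30EI) = 21582/EI
  δ_0 = 53360/EI
Tip deflection under a unit load at 2: L³/(3EI) = 690.9/EI.
With EI = 45000 kN·m²: δ_0 = 1.1858 m and δ_{22} = 0.015353 m/kN.
Compatibility — the beam at 2 must follow the support down by 0.006 m: δ_0 − R_2·δ_{22} = 0.006, so R_2 = (1.1858 − 0.006)/0.015353 = 76.84 kN.
Moment equilibrium about 1: M_1 = Σ(load moments about 1) − R_2·L = 1483 − 76.84×12.75 = 503.2 kN·m.

M_1 = 503.2 kN·m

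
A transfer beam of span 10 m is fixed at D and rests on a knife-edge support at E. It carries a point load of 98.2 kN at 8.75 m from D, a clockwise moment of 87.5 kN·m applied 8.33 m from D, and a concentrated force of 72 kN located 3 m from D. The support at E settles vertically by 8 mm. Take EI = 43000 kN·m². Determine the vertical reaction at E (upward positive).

Release the roller at E. Primary structure: cantilever fixed at D.
Deflection at E on the released cantilever, summing each load's contribution:
  point load 98.2 at a = 8.75: Pa²(3L − a)/(6EI) = 26628/EI
  clockwise couple 87.5 at a = 8.33: M₀a(2L − a)/(2EI) = 4253/EI
  point load 72 at a = 3: Pa²(3L − a)/(6EI) = 2916/EI
  δ_0 = 33797/EI
Tip deflection under a unit load at E: L³/(3EI) = 333.3/EI.
With EI = 43000 kN·m²: δ_0 = 0.78597 m and δ_{EE} = 0.007752 m/kN.
Compatibility — the beam at E must follow the support down by 0.008 m: δ_0 − R_E·δ_{EE} = 0.008, so R_E = (0.78597 − 0.008)/0.007752 = 100.4 kN.

R_E = 100.4 kN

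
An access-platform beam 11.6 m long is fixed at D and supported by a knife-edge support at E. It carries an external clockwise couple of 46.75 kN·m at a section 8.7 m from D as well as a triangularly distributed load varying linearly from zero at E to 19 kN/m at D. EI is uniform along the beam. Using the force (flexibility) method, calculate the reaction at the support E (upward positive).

Take the reaction at E as the redundant and release it; the primary structure is a cantilever fixed at D.
Downward deflection at the released point E due to the loads:
  clockwise couple 46.75 at a = 8.7: M₀a(2L − a)/(2EI) = 2949/EI
  triangular load, peak 19 at the fixed end: w₀L⁴/(30EI) = 11467/EI
  δ_0 = 14416/EI
Tip deflection under a unit load at E: L³/(3EI) = 520.3/EI.
The prop prevents deflection at E: R_E = δ_0/δ_{EE} = 14416/520.3 = 27.71 kN.

R_E = 27.71 kN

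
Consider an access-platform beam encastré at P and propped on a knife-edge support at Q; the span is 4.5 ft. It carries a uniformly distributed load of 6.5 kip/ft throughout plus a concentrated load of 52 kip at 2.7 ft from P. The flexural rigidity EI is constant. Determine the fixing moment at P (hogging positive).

Choose R_Q as the redundant. The primary structure is the cantilever fixed at P.
Deflection at Q on the released cantilever, summing each load's contribution:
  UDL 6.5: wL⁴/(8EI) = 333.2/EI
  point load 52 at a = 2.7: Pa²(3L − a)/(6EI) = 682.3/EI
  δ_0 = 1016/EI
Flexibility coefficient — unit upward force at Q: δ_{QQ} = L³/(3EI) = 30.38/EI.
Compatibility at Q: δ_0 − R_Q·δ_{QQ} = 0, so R_Q = 1016/30.38 = 33.43 kip.
Moment equilibrium about P: M_P = Σ(load moments about P) − R_Q·L = 206.2 − 33.43×4.5 = 55.77 kip·ft.

M_P = 55.77 kip·ft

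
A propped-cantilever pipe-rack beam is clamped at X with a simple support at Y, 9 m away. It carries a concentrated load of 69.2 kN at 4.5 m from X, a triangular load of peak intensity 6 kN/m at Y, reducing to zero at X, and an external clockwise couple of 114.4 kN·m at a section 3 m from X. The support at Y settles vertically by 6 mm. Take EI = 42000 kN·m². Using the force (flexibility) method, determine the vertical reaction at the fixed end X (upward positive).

R_X = 50.17 kN

Release the roller at Y. Primary structure: cantilever fixed at X.
Primary-structure tip deflection at Y by superposition:
  point load 69.2 at a = 4.5: Pa²(3L − a)/(6EI) = 5255/EI
  triangular load, peak 6 at the free end: 11w₀L⁴/(120EI) = 3609/EI
  clockwise couple 114.4 at a = 3: M₀a(2L − a)/(2EI) = 2574/EI
  δ_0 = 11437/EI
Tip deflection under a unit load at Y: L³/(3EI) = 243/EI.
With EI = 42000 kN·m²: δ_0 = 0.27232 m and δ_{YY} = 0.005786 m/kN.
Compatibility — the beam at Y must follow the support down by 0.006 m: δ_0 − R_Y·δ_{YY} = 0.006, so R_Y = (0.27232 − 0.006)/0.005786 = 46.03 kN.
Vertical equilibrium: R_X = ΣP − R_Y = 96.2 − 46.03 = 50.17 kN.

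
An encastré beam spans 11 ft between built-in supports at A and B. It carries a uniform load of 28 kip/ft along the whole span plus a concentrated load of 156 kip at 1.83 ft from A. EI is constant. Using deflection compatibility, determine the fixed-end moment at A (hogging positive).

M_A = 480.7 kip·ft

Take the two fixed-end moments M_A, M_B as redundants; the released structure is the simple span AB.
On the primary (simply-supported) span, the end slopes from the loading are:
  at A: UDL 28: wL³/(24EI) = 1553/EI
  at B: UDL 28: wL³/(24EI) = 1553/EI
  at A: point load 156 at a = 1.83: Pab(L + b)/(6LEI) = 800/EI
  at B: point load 156 at a = 1.83: Pab(L + a)/(6LEI) = 508.9/EI
  θ_A0 = 2353/EI,  θ_B0 = 2062/EI
Flexibility coefficients: a unit moment at one end gives L/(3EI) there and L/(6EI) at the far end, so f₁₁ = f₂₂ = 3.667/EI and f₁₂ = f₂₁ = 1.833/EI.
Compatibility — zero rotation at each built-in end:
  3.667 M_A + 1.833 M_B = 2353
  1.833 M_A + 3.667 M_B = 2062
Solving the pair gives M_A = 480.7 kip·ft and M_B = 321.9 kip·ft (hogging).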